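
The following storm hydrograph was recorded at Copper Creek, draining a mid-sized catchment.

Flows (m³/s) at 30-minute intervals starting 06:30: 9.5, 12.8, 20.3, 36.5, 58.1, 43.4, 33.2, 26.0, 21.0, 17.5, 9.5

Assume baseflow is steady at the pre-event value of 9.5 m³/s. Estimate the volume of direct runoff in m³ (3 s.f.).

V ≈ 3.30 × 10^5 m³

Direct-runoff ordinates (Q − Q_b): 0.0, 3.3, 10.8, 27.0, 48.6, 33.9, 23.7, 16.5, 11.5, 8.0, 0.0 m³/s.
ΣQ_DR = 183.3 m³/s.
With Δt = 0.5 h = 1800 s, V = ΣQ_DR · Δt = 183.3 × 1800 = 3.30 × 10^5 m³.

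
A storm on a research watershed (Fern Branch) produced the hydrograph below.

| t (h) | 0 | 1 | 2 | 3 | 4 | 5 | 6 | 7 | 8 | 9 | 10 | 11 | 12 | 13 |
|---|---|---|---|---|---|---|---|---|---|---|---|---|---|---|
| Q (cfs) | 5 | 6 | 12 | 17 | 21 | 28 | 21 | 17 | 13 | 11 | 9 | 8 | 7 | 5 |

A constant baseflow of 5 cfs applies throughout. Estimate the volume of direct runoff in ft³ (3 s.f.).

V ≈ 3.96 × 10^5 ft³

Direct-runoff ordinates (Q − Q_b): 0.0, 1.0, 7.0, 12.0, 16.0, 23.0, 16.0, 12.0, 8.0, 6.0, 4.0, 3.0, 2.0, 0.0 cfs.
ΣQ_DR = 110.0 cfs.
With Δt = 1 h = 3600 s, V = ΣQ_DR · Δt = 110.0 × 3600 = 3.96 × 10^5 ft³.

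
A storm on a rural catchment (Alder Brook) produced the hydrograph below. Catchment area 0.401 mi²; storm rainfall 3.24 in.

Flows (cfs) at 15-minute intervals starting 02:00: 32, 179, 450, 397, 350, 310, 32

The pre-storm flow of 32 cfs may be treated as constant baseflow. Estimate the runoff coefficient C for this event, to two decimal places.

ΣQ_DR = 1526 cfs; V = ΣQ_DR·Δt = 1.373 × 10^6 ft³.
Runoff depth d = V / A = 1.474 in.
C = d / P = 1.474 / 3.24 = 0.46.

C ≈ 0.46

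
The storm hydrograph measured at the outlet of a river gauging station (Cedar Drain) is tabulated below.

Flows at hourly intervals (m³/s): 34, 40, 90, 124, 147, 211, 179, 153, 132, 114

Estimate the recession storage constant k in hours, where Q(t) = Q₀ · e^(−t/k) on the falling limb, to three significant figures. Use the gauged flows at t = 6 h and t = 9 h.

k ≈ 6.65 h

On the falling limb, Q drops from 179 to 114 m³/s between t = 6 h and t = 9 h (Δt = 3 h).
k = −Δt / ln(Q₂/Q₁) = −3 / ln(114/179) = 6.65 h.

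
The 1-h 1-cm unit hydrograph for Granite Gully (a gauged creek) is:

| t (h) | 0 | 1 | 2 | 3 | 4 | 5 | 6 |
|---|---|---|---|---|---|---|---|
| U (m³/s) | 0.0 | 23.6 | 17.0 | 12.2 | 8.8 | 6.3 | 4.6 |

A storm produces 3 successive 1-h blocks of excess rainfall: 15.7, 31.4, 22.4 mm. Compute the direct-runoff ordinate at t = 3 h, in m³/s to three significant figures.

Q ≈ 125 m³/s

By discrete convolution, Q_j = Σ (P_i / 10 mm) · U_{j−i}.
At t = 3 h (j=3): Q = (15.7/10)·12.2 + (31.4/10)·17.0 + (22.4/10)·23.6 = 125 m³/s.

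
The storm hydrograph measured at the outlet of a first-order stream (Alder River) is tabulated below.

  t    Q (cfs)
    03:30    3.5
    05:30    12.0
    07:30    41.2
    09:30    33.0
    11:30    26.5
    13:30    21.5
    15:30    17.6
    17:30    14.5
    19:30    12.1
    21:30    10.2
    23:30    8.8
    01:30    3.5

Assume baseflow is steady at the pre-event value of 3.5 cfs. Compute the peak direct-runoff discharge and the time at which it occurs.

Subtracting baseflow gives direct-runoff ordinates: 0.0, 8.5, 37.7, 29.5, 23.0, 18.0, 14.1, 11.0, 8.6, 6.7, 5.3, 0.0 cfs.
The maximum is 37.7 cfs, occurring at the reading for t = 07:30.

Q_p = 37.7 cfs at t = 07:30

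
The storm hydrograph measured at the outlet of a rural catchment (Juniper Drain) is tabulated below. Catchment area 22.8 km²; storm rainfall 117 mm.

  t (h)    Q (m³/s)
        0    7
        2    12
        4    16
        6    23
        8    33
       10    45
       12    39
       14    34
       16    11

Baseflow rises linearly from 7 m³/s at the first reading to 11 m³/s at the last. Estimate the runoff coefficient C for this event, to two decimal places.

ΣQ_DR = 139.0 m³/s; V = ΣQ_DR·Δt = 1.001 × 10^6 m³.
Runoff depth d = V / A = 43.89 mm.
C = d / P = 43.89 / 117 = 0.38.

C ≈ 0.38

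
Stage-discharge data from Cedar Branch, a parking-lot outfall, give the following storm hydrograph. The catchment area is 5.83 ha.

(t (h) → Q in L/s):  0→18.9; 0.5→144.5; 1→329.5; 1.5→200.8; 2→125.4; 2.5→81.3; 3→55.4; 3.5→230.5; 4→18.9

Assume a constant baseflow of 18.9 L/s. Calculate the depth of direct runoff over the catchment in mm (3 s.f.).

Direct runoff: 0.0, 125.6, 310.6, 181.9, 106.5, 62.4, 36.5, 211.6, 0.0 L/s; ΣQ_DR = 1035 L/s.
V = ΣQ_DR · Δt = 1035 × 1800 s = 1.863 × 10^6 L.
Over A = 5.83 ha, depth = V / A = 32.0 mm.

d ≈ 32.0 mm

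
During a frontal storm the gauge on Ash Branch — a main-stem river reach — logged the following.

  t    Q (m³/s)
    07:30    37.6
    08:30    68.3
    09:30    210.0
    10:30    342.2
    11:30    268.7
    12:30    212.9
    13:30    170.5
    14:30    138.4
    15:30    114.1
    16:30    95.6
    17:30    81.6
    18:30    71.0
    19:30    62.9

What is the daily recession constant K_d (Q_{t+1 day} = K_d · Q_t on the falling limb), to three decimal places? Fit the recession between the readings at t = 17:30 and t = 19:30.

K_d ≈ 0.044

Between t = 17:30 and t = 19:30 the flow falls from 81.6 to 62.9 m³/s over 2×1 h = 2 h.
Per-interval ratio K = (62.9/81.6)^(1/2) = 0.8780; K_d = K^(24/1) = 0.044.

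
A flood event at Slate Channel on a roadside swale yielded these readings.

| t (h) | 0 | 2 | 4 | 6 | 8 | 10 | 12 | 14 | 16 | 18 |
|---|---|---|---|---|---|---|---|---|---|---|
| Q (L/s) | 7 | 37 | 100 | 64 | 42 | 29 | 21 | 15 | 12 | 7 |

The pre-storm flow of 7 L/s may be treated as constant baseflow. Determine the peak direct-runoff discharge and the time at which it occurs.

Subtracting baseflow gives direct-runoff ordinates: 0.0, 30.0, 93.0, 57.0, 35.0, 22.0, 14.0, 8.0, 5.0, 0.0 L/s.
The maximum is 93.0 L/s, occurring at the reading for t = 4 h.

Q_p = 93.0 L/s at t = 4 h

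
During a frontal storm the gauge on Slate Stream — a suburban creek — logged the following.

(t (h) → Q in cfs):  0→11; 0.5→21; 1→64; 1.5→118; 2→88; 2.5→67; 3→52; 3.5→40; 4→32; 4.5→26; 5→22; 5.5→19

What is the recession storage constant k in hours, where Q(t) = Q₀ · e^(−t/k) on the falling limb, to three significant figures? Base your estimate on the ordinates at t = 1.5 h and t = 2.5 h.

On the falling limb, Q drops from 118 to 67 cfs between t = 1.5 h and t = 2.5 h (Δt = 1 h).
k = −Δt / ln(Q₂/Q₁) = −1 / ln(67/118) = 1.77 h.

k ≈ 1.77 h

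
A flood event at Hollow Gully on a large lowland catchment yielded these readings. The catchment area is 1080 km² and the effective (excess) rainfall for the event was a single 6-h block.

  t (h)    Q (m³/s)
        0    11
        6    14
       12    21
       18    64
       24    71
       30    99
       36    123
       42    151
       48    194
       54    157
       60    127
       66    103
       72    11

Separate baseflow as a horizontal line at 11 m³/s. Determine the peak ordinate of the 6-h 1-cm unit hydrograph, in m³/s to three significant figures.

U_p ≈ 91.2 m³/s

Direct runoff: 0.0, 3.0, 10.0, 53.0, 60.0, 88.0, 112.0, 140.0, 183.0, 146.0, 116.0, 92.0, 0.0 m³/s; ΣQ_DR = 1003 m³/s, peak = 183.0 m³/s.
Runoff depth d = ΣQ_DR·Δt / A = 1003 × 21600 / (1080 km²) = 20.06 mm.
The 1-cm UH is the DRH scaled by (10 mm)/d, so U_p = 183.0 × 10/20.06 = 91.2 m³/s.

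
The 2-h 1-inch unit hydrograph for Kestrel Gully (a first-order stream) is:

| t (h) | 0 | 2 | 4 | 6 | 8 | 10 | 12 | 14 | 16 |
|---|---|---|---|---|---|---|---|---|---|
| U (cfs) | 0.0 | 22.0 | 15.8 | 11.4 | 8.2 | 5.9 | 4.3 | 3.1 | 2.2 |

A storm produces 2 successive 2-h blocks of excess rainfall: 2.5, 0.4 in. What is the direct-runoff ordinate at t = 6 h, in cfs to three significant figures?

By discrete convolution, Q_j = Σ (P_i / 1 in) · U_{j−i}.
At t = 6 h (j=3): Q = (2.5/1)·11.4 + (0.4/1)·15.8 = 34.8 cfs.

Q ≈ 34.8 cfs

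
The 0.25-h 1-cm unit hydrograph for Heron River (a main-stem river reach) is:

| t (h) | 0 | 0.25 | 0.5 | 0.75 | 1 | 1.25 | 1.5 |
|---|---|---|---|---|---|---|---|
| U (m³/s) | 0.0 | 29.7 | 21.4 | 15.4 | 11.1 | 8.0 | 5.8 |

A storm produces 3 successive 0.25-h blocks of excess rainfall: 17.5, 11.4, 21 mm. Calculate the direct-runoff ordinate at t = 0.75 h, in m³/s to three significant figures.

Q ≈ 114 m³/s

By discrete convolution, Q_j = Σ (P_i / 10 mm) · U_{j−i}.
At t = 0.75 h (j=3): Q = (17.5/10)·15.4 + (11.4/10)·21.4 + (21/10)·29.7 = 114 m³/s.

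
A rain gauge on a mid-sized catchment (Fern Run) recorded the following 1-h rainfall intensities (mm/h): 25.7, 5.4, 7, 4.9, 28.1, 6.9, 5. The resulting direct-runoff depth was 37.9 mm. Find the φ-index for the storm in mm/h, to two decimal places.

Only the 2 blocks with intensity above φ contribute runoff: 25.7, 28.1 mm/h.
Σ(I−φ)·Δt = d  ⇒  (25.7+28.1 − 2φ)·1 = 37.9
φ = (53.80 − 37.9/1) / 2 = 7.95 mm/h.

φ ≈ 7.95 mm/h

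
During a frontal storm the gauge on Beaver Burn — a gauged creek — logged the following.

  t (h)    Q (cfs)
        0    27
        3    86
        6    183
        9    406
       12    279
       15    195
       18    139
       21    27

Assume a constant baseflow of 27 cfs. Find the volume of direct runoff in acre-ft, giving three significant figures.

V ≈ 279 acre-ft

Direct-runoff ordinates (Q − Q_b): 0.0, 59.0, 156.0, 379.0, 252.0, 168.0, 112.0, 0.0 cfs.
ΣQ_DR = 1126 cfs.
With Δt = 3 h = 10800 s, V = ΣQ_DR · Δt = 1126 × 10800 = 1.22 × 10^7 ft³ = 279 acre-ft.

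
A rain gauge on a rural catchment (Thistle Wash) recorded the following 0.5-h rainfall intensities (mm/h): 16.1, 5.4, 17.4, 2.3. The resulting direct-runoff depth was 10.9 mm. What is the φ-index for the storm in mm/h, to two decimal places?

φ ≈ 5.85 mm/h

Only the 2 blocks with intensity above φ contribute runoff: 16.1, 17.4 mm/h.
Σ(I−φ)·Δt = d  ⇒  (16.1+17.4 − 2φ)·0.5 = 10.9
φ = (33.50 − 10.9/0.5) / 2 = 5.85 mm/h.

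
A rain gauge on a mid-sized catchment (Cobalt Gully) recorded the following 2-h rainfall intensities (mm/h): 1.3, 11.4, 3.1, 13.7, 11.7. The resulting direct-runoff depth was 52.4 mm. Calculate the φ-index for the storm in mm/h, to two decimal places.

φ ≈ 3.53 mm/h

Only the 3 blocks with intensity above φ contribute runoff: 11.4, 13.7, 11.7 mm/h.
Σ(I−φ)·Δt = d  ⇒  (11.4+13.7+11.7 − 3φ)·2 = 52.4
φ = (36.80 − 52.4/2) / 3 = 3.53 mm/h.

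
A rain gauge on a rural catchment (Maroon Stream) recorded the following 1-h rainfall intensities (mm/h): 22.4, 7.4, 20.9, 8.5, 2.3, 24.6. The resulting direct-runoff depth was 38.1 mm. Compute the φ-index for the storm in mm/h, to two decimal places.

Only the 3 blocks with intensity above φ contribute runoff: 22.4, 20.9, 24.6 mm/h.
Σ(I−φ)·Δt = d  ⇒  (22.4+20.9+24.6 − 3φ)·1 = 38.1
φ = (67.90 − 38.1/1) / 3 = 9.93 mm/h.

φ ≈ 9.93 mm/h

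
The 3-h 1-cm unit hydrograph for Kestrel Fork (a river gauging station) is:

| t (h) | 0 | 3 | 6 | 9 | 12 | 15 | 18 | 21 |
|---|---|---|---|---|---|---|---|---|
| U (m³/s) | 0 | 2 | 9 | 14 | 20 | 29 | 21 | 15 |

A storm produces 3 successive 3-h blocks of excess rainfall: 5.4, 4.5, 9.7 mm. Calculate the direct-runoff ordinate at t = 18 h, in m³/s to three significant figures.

Q ≈ 43.8 m³/s

By discrete convolution, Q_j = Σ (P_i / 10 mm) · U_{j−i}.
At t = 18 h (j=6): Q = (5.4/10)·21 + (4.5/10)·29 + (9.7/10)·20 = 43.8 m³/s.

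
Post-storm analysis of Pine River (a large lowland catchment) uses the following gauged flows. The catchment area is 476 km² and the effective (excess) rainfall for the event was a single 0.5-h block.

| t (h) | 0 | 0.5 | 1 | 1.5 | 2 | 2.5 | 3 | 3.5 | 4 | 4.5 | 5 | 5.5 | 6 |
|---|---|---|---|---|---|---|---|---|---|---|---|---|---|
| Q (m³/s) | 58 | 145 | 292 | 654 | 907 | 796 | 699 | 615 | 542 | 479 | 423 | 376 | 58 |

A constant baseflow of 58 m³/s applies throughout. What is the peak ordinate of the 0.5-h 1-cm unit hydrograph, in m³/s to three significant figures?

U_p ≈ 424 m³/s

Direct runoff: 0.0, 87.0, 234.0, 596.0, 849.0, 738.0, 641.0, 557.0, 484.0, 421.0, 365.0, 318.0, 0.0 m³/s; ΣQ_DR = 5290 m³/s, peak = 849.0 m³/s.
Runoff depth d = ΣQ_DR·Δt / A = 5290 × 1800 / (476 km²) = 20.00 mm.
The 1-cm UH is the DRH scaled by (10 mm)/d, so U_p = 849.0 × 10/20.00 = 424 m³/s.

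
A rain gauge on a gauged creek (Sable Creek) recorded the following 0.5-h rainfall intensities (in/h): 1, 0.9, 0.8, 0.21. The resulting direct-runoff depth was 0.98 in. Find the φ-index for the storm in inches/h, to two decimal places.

Only the 3 blocks with intensity above φ contribute runoff: 1, 0.9, 0.8 in/h.
Σ(I−φ)·Δt = d  ⇒  (1+0.9+0.8 − 3φ)·0.5 = 0.98
φ = (2.700 − 0.98/0.5) / 3 = 0.25 in/h.

φ ≈ 0.25 in/h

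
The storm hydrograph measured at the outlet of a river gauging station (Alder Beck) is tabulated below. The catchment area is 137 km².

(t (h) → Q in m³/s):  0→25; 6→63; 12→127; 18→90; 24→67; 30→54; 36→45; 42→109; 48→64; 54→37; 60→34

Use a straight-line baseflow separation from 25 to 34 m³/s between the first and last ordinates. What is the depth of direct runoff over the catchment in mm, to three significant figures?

d ≈ 61.6 mm

Direct runoff: 0.00, 37.10, 100.20, 62.30, 38.40, 24.50, 14.60, 77.70, 31.80, 3.90, 0.00 m³/s; ΣQ_DR = 390.5 m³/s.
V = ΣQ_DR · Δt = 390.5 × 21600 s = 8.435 × 10^6 m³.
Over A = 137 km², depth = V / A = 61.6 mm.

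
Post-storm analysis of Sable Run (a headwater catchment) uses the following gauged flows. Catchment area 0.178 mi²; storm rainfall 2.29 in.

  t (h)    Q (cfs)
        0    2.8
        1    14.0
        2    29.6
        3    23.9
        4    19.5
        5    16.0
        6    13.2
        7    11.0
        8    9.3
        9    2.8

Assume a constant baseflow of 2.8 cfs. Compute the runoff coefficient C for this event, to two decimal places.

ΣQ_DR = 114.1 cfs; V = ΣQ_DR·Δt = 4.108 × 10^5 ft³.
Runoff depth d = V / A = 0.9933 in.
C = d / P = 0.9933 / 2.29 = 0.43.

C ≈ 0.43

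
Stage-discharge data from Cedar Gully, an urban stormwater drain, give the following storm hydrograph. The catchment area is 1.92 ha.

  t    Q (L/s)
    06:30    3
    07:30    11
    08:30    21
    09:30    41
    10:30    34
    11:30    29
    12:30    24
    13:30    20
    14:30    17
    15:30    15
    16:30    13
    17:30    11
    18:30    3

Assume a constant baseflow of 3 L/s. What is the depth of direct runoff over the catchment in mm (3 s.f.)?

Direct runoff: 0.0, 8.0, 18.0, 38.0, 31.0, 26.0, 21.0, 17.0, 14.0, 12.0, 10.0, 8.0, 0.0 L/s; ΣQ_DR = 203.0 L/s.
V = ΣQ_DR · Δt = 203.0 × 3600 s = 7.308 × 10^5 L.
Over A = 1.92 ha, depth = V / A = 38.1 mm.

d ≈ 38.1 mm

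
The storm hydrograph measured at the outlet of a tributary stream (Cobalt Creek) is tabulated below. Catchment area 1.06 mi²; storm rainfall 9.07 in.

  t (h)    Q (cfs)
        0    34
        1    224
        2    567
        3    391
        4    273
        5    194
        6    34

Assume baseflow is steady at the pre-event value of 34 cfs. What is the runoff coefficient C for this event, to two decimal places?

C ≈ 0.24

ΣQ_DR = 1479 cfs; V = ΣQ_DR·Δt = 5.324 × 10^6 ft³.
Runoff depth d = V / A = 2.162 in.
C = d / P = 2.162 / 9.07 = 0.24.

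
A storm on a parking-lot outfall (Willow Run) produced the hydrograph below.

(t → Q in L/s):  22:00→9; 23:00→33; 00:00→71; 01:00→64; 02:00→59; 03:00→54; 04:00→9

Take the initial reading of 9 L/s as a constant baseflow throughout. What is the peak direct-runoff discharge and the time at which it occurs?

Subtracting baseflow gives direct-runoff ordinates: 0.0, 24.0, 62.0, 55.0, 50.0, 45.0, 0.0 L/s.
The maximum is 62.0 L/s, occurring at the reading for t = 00:00.

Q_p = 62.0 L/s at t = 00:00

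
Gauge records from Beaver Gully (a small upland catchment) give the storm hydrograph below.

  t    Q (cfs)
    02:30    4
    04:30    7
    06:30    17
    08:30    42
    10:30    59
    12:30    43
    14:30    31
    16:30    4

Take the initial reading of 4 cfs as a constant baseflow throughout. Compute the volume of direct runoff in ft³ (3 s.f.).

V ≈ 1.26 × 10^6 ft³

Direct-runoff ordinates (Q − Q_b): 0.0, 3.0, 13.0, 38.0, 55.0, 39.0, 27.0, 0.0 cfs.
ΣQ_DR = 175.0 cfs.
With Δt = 2 h = 7200 s, V = ΣQ_DR · Δt = 175.0 × 7200 = 1.26 × 10^6 ft³.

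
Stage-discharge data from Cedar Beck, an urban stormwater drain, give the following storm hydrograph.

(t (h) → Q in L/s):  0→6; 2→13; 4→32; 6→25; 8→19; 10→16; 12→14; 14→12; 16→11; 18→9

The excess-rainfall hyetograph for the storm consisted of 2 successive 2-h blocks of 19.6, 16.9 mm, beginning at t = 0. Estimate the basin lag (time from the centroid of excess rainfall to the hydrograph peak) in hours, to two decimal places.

t_L ≈ 2.07 h

Centroid of excess rainfall: t_c = Σ P_i·t̄_i / ΣP_i = 1.9260 h (block centres at 1, 3 h).
Hydrograph peak occurs at t = 4 h, so basin lag t_L = 4 − 1.9260 = 2.07 h.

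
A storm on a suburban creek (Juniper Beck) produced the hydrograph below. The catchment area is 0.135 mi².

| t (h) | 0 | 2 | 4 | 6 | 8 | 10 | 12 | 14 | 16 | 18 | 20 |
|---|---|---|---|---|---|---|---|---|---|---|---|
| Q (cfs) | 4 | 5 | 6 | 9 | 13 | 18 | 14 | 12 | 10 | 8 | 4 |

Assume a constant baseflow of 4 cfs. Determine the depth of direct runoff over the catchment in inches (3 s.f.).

Direct runoff: 0.0, 1.0, 2.0, 5.0, 9.0, 14.0, 10.0, 8.0, 6.0, 4.0, 0.0 cfs; ΣQ_DR = 59.00 cfs.
V = ΣQ_DR · Δt = 59.00 × 7200 s = 4.248 × 10^5 ft³.
Over A = 0.135 mi², depth = V / A = 1.35 in.

d ≈ 1.35 in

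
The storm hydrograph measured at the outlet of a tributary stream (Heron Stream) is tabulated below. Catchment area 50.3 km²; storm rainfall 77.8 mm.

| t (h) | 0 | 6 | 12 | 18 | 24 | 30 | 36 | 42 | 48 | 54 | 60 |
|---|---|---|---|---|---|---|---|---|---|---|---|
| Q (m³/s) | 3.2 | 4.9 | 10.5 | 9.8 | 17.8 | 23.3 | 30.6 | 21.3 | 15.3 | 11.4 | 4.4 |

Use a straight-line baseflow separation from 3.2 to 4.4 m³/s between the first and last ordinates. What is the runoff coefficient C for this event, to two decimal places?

C ≈ 0.61

ΣQ_DR = 110.7 m³/s; V = ΣQ_DR·Δt = 2.391 × 10^6 m³.
Runoff depth d = V / A = 47.54 mm.
C = d / P = 47.54 / 77.8 = 0.61.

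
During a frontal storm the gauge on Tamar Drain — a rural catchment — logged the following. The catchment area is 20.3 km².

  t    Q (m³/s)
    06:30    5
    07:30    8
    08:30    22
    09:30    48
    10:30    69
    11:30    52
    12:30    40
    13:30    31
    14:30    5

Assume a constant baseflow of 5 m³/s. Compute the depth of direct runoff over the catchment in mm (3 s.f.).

Direct runoff: 0.0, 3.0, 17.0, 43.0, 64.0, 47.0, 35.0, 26.0, 0.0 m³/s; ΣQ_DR = 235.0 m³/s.
V = ΣQ_DR · Δt = 235.0 × 3600 s = 8.460 × 10^5 m³.
Over A = 20.3 km², depth = V / A = 41.7 mm.

d ≈ 41.7 mm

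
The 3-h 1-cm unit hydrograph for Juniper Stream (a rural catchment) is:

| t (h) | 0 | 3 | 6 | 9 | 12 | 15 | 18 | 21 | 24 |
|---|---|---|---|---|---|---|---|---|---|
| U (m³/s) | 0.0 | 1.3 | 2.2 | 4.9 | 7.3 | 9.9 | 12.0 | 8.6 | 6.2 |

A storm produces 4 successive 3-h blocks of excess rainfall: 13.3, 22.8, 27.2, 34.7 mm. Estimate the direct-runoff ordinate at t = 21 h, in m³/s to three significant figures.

Q ≈ 91.1 m³/s

By discrete convolution, Q_j = Σ (P_i / 10 mm) · U_{j−i}.
At t = 21 h (j=7): Q = (13.3/10)·8.6 + (22.8/10)·12.0 + (27.2/10)·9.9 + (34.7/10)·7.3 = 91.1 m³/s.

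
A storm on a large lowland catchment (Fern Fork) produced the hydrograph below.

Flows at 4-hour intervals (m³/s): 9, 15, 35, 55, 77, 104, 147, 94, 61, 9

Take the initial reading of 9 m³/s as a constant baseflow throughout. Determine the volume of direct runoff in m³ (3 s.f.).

Direct-runoff ordinates (Q − Q_b): 0.0, 6.0, 26.0, 46.0, 68.0, 95.0, 138.0, 85.0, 52.0, 0.0 m³/s.
ΣQ_DR = 516.0 m³/s.
With Δt = 4 h = 14400 s, V = ΣQ_DR · Δt = 516.0 × 14400 = 7.43 × 10^6 m³.

V ≈ 7.43 × 10^6 m³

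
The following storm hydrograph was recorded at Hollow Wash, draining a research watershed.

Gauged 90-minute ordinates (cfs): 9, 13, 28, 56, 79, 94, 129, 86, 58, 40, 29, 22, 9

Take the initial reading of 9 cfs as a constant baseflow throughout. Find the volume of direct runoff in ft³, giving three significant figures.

V ≈ 2.89 × 10^6 ft³

Direct-runoff ordinates (Q − Q_b): 0.0, 4.0, 19.0, 47.0, 70.0, 85.0, 120.0, 77.0, 49.0, 31.0, 20.0, 13.0, 0.0 cfs.
ΣQ_DR = 535.0 cfs.
With Δt = 1.5 h = 5400 s, V = ΣQ_DR · Δt = 535.0 × 5400 = 2.89 × 10^6 ft³.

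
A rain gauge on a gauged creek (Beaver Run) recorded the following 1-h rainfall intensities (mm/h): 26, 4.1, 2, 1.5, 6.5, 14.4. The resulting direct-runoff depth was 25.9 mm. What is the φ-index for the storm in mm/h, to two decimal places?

φ ≈ 7.25 mm/h

Only the 2 blocks with intensity above φ contribute runoff: 26, 14.4 mm/h.
Σ(I−φ)·Δt = d  ⇒  (26+14.4 − 2φ)·1 = 25.9
φ = (40.40 − 25.9/1) / 2 = 7.25 mm/h.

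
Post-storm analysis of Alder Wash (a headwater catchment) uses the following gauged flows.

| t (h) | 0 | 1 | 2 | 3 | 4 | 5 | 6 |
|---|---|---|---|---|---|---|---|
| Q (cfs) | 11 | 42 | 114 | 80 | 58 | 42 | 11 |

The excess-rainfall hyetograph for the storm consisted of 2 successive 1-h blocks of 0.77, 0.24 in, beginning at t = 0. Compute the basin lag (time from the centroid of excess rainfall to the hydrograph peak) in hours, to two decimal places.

Centroid of excess rainfall: t_c = Σ P_i·t̄_i / ΣP_i = 0.7376 h (block centres at 0.5, 1.5 h).
Hydrograph peak occurs at t = 2 h, so basin lag t_L = 2 − 0.7376 = 1.26 h.

t_L ≈ 1.26 h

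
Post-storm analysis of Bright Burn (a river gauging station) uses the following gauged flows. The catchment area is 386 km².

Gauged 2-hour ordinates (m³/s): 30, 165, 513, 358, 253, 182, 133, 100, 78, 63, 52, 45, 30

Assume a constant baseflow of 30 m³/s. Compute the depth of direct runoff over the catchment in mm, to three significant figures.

d ≈ 30.1 mm

Direct runoff: 0.0, 135.0, 483.0, 328.0, 223.0, 152.0, 103.0, 70.0, 48.0, 33.0, 22.0, 15.0, 0.0 m³/s; ΣQ_DR = 1612 m³/s.
V = ΣQ_DR · Δt = 1612 × 7200 s = 1.161 × 10^7 m³.
Over A = 386 km², depth = V / A = 30.1 mm.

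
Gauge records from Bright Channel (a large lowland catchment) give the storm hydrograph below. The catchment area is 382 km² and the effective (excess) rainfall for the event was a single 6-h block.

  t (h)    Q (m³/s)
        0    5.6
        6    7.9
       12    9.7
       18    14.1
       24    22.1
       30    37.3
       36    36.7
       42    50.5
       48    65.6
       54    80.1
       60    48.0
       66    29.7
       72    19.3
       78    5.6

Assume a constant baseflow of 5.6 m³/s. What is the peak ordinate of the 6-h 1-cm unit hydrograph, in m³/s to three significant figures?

Direct runoff: 0.0, 2.3, 4.1, 8.5, 16.5, 31.7, 31.1, 44.9, 60.0, 74.5, 42.4, 24.1, 13.7, 0.0 m³/s; ΣQ_DR = 353.8 m³/s, peak = 74.5 m³/s.
Runoff depth d = ΣQ_DR·Δt / A = 353.8 × 21600 / (382 km²) = 20.01 mm.
The 1-cm UH is the DRH scaled by (10 mm)/d, so U_p = 74.5 × 10/20.01 = 37.2 m³/s.

U_p ≈ 37.2 m³/s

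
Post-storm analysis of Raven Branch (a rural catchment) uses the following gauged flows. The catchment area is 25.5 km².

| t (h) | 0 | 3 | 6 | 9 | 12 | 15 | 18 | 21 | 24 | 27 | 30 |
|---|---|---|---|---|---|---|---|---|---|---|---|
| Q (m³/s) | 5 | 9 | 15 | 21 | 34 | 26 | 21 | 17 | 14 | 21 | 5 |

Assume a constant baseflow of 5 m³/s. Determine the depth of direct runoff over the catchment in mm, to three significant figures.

d ≈ 56.3 mm

Direct runoff: 0.0, 4.0, 10.0, 16.0, 29.0, 21.0, 16.0, 12.0, 9.0, 16.0, 0.0 m³/s; ΣQ_DR = 133.0 m³/s.
V = ΣQ_DR · Δt = 133.0 × 10800 s = 1.436 × 10^6 m³.
Over A = 25.5 km², depth = V / A = 56.3 mm.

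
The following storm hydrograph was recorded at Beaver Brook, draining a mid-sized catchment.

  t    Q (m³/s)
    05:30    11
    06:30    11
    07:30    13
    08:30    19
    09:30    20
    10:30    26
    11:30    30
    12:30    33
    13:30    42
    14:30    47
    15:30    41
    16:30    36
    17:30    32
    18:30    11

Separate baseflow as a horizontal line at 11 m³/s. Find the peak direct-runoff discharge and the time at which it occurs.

Q_p = 36.0 m³/s at t = 14:30

Subtracting baseflow gives direct-runoff ordinates: 0.0, 0.0, 2.0, 8.0, 9.0, 15.0, 19.0, 22.0, 31.0, 36.0, 30.0, 25.0, 21.0, 0.0 m³/s.
The maximum is 36.0 m³/s, occurring at the reading for t = 14:30.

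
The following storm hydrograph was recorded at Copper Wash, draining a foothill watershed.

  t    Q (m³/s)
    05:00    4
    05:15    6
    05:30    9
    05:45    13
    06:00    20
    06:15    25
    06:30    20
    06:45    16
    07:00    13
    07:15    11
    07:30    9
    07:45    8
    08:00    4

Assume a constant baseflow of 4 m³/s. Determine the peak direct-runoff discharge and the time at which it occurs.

Q_p = 21.0 m³/s at t = 06:15

Subtracting baseflow gives direct-runoff ordinates: 0.0, 2.0, 5.0, 9.0, 16.0, 21.0, 16.0, 12.0, 9.0, 7.0, 5.0, 4.0, 0.0 m³/s.
The maximum is 21.0 m³/s, occurring at the reading for t = 06:15.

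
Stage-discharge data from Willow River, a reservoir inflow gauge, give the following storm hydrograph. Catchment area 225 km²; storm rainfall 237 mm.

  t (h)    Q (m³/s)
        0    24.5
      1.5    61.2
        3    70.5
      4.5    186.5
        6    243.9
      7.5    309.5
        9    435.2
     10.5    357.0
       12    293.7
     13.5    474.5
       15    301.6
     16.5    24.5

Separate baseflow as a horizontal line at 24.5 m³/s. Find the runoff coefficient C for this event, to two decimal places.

C ≈ 0.25

ΣQ_DR = 2489 m³/s; V = ΣQ_DR·Δt = 1.344 × 10^7 m³.
Runoff depth d = V / A = 59.73 mm.
C = d / P = 59.73 / 237 = 0.25.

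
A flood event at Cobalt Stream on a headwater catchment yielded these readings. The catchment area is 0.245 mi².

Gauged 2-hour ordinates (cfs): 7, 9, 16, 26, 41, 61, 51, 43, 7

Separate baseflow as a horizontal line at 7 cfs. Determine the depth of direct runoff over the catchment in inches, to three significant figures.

Direct runoff: 0.0, 2.0, 9.0, 19.0, 34.0, 54.0, 44.0, 36.0, 0.0 cfs; ΣQ_DR = 198.0 cfs.
V = ΣQ_DR · Δt = 198.0 × 7200 s = 1.426 × 10^6 ft³.
Over A = 0.245 mi², depth = V / A = 2.50 in.

d ≈ 2.50 in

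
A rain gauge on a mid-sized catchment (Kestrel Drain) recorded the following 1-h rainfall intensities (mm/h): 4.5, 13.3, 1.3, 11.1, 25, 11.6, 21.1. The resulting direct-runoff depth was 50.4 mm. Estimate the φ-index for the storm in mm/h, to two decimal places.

φ ≈ 6.34 mm/h

Only the 5 blocks with intensity above φ contribute runoff: 13.3, 11.1, 25, 11.6, 21.1 mm/h.
Σ(I−φ)·Δt = d  ⇒  (13.3+11.1+25+11.6+21.1 − 5φ)·1 = 50.4
φ = (82.10 − 50.4/1) / 5 = 6.34 mm/h.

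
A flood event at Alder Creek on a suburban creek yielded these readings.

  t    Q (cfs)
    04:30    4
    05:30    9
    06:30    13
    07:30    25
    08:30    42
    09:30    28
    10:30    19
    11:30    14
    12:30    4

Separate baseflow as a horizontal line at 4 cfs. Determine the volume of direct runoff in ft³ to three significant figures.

V ≈ 4.39 × 10^5 ft³

Direct-runoff ordinates (Q − Q_b): 0.0, 5.0, 9.0, 21.0, 38.0, 24.0, 15.0, 10.0, 0.0 cfs.
ΣQ_DR = 122.0 cfs.
With Δt = 1 h = 3600 s, V = ΣQ_DR · Δt = 122.0 × 3600 = 4.39 × 10^5 ft³.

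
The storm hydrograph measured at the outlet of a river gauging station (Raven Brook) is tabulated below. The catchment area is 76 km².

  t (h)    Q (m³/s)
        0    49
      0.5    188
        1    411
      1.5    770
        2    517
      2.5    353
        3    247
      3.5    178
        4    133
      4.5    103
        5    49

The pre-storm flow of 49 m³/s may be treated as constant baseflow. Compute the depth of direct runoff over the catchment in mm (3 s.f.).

Direct runoff: 0.0, 139.0, 362.0, 721.0, 468.0, 304.0, 198.0, 129.0, 84.0, 54.0, 0.0 m³/s; ΣQ_DR = 2459 m³/s.
V = ΣQ_DR · Δt = 2459 × 1800 s = 4.426 × 10^6 m³.
Over A = 76 km², depth = V / A = 58.2 mm.

d ≈ 58.2 mm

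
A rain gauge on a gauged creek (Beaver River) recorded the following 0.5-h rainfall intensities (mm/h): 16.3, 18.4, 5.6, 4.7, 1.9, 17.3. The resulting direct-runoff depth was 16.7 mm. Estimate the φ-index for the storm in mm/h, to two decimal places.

Only the 3 blocks with intensity above φ contribute runoff: 16.3, 18.4, 17.3 mm/h.
Σ(I−φ)·Δt = d  ⇒  (16.3+18.4+17.3 − 3φ)·0.5 = 16.7
φ = (52.00 − 16.7/0.5) / 3 = 6.20 mm/h.

φ ≈ 6.20 mm/h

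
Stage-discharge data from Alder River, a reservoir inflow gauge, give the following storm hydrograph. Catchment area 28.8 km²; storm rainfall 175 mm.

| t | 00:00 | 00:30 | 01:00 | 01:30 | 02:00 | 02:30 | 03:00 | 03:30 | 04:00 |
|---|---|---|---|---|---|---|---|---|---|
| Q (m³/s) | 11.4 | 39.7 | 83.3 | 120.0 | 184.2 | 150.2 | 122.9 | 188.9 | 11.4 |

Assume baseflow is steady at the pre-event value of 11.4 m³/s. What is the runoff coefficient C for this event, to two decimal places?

ΣQ_DR = 809.4 m³/s; V = ΣQ_DR·Δt = 1.457 × 10^6 m³.
Runoff depth d = V / A = 50.59 mm.
C = d / P = 50.59 / 175 = 0.29.

C ≈ 0.29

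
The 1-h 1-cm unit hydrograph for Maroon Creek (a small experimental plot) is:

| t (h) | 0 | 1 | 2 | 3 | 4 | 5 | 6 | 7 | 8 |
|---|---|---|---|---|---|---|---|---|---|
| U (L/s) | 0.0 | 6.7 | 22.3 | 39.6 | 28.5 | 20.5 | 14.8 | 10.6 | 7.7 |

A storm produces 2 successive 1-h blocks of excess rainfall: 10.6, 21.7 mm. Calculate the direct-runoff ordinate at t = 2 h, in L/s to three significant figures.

By discrete convolution, Q_j = Σ (P_i / 10 mm) · U_{j−i}.
At t = 2 h (j=2): Q = (10.6/10)·22.3 + (21.7/10)·6.7 = 38.2 L/s.

Q ≈ 38.2 L/s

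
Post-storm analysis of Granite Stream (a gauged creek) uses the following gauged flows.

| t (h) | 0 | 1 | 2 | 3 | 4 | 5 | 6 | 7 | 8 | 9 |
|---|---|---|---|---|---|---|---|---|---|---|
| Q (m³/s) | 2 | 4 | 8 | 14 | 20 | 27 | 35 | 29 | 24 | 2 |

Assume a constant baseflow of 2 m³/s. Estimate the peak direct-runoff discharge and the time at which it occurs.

Subtracting baseflow gives direct-runoff ordinates: 0.0, 2.0, 6.0, 12.0, 18.0, 25.0, 33.0, 27.0, 22.0, 0.0 m³/s.
The maximum is 33.0 m³/s, occurring at the reading for t = 6 h.

Q_p = 33.0 m³/s at t = 6 h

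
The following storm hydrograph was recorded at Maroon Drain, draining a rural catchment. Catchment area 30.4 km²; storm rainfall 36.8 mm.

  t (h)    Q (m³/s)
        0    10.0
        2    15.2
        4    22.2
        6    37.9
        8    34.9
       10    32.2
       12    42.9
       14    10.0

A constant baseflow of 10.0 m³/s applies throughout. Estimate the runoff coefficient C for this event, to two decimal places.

C ≈ 0.81

ΣQ_DR = 125.3 m³/s; V = ΣQ_DR·Δt = 9.022 × 10^5 m³.
Runoff depth d = V / A = 29.68 mm.
C = d / P = 29.68 / 36.8 = 0.81.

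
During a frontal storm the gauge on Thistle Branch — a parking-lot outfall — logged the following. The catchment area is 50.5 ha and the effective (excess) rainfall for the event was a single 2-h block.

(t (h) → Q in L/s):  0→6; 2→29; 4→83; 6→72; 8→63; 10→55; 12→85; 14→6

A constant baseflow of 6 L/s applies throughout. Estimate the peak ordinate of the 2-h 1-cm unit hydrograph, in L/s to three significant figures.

Direct runoff: 0.0, 23.0, 77.0, 66.0, 57.0, 49.0, 79.0, 0.0 L/s; ΣQ_DR = 351.0 L/s, peak = 79.0 L/s.
Runoff depth d = ΣQ_DR·Δt / A = 351.0 × 7200 / (50.5 ha) = 5.004 mm.
The 1-cm UH is the DRH scaled by (10 mm)/d, so U_p = 79.0 × 10/5.004 = 158 L/s.

U_p ≈ 158 L/s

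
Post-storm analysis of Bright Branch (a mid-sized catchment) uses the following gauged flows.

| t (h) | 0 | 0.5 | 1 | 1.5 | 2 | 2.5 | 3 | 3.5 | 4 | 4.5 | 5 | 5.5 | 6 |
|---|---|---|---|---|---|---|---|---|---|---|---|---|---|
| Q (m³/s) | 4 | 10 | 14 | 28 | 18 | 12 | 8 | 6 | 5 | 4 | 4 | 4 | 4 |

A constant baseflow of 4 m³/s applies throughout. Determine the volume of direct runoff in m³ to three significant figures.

Direct-runoff ordinates (Q − Q_b): 0.0, 6.0, 10.0, 24.0, 14.0, 8.0, 4.0, 2.0, 1.0, 0.0, 0.0, 0.0, 0.0 m³/s.
ΣQ_DR = 69.00 m³/s.
With Δt = 0.5 h = 1800 s, V = ΣQ_DR · Δt = 69.00 × 1800 = 1.24 × 10^5 m³.

V ≈ 1.24 × 10^5 m³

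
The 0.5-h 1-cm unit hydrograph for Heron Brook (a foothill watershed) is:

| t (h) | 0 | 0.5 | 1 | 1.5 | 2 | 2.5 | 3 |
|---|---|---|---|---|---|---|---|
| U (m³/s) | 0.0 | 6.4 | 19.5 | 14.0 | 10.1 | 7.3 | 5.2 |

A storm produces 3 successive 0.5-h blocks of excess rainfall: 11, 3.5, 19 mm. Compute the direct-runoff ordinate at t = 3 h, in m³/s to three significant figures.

Q ≈ 27.5 m³/s

By discrete convolution, Q_j = Σ (P_i / 10 mm) · U_{j−i}.
At t = 3 h (j=6): Q = (11/10)·5.2 + (3.5/10)·7.3 + (19/10)·10.1 = 27.5 m³/s.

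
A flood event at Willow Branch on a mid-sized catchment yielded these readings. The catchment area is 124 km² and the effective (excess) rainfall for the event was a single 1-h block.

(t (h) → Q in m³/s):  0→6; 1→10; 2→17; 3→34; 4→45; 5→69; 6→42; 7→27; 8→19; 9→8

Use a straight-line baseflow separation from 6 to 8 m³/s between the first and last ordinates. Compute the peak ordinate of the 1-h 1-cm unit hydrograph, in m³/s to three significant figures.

U_p ≈ 103 m³/s

Direct runoff: 0.00, 3.78, 10.56, 27.33, 38.11, 61.89, 34.67, 19.44, 11.22, 0.00 m³/s; ΣQ_DR = 207.0 m³/s, peak = 61.89 m³/s.
Runoff depth d = ΣQ_DR·Δt / A = 207.0 × 3600 / (124 km²) = 6.010 mm.
The 1-cm UH is the DRH scaled by (10 mm)/d, so U_p = 61.89 × 10/6.010 = 103 m³/s.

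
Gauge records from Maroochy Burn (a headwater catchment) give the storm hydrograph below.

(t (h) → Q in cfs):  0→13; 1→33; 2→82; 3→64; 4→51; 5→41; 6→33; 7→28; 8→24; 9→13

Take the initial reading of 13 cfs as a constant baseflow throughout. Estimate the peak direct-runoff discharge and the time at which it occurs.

Subtracting baseflow gives direct-runoff ordinates: 0.0, 20.0, 69.0, 51.0, 38.0, 28.0, 20.0, 15.0, 11.0, 0.0 cfs.
The maximum is 69.0 cfs, occurring at the reading for t = 2 h.

Q_p = 69.0 cfs at t = 2 h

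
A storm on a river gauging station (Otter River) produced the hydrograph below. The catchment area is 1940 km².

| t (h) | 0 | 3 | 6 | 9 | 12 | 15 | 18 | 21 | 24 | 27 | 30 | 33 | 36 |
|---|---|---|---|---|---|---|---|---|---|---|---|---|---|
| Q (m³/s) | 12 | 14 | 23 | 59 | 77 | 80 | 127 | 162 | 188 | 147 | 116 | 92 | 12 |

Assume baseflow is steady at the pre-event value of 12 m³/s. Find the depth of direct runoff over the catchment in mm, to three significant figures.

d ≈ 5.31 mm

Direct runoff: 0.0, 2.0, 11.0, 47.0, 65.0, 68.0, 115.0, 150.0, 176.0, 135.0, 104.0, 80.0, 0.0 m³/s; ΣQ_DR = 953.0 m³/s.
V = ΣQ_DR · Δt = 953.0 × 10800 s = 1.029 × 10^7 m³.
Over A = 1940 km², depth = V / A = 5.31 mm.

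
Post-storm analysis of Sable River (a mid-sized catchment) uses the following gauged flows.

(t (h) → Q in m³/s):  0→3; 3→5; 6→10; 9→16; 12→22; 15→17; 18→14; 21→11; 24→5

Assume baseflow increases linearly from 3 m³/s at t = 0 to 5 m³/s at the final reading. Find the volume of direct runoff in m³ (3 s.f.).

Direct-runoff ordinates (Q − Q_b): 0.00, 1.75, 6.50, 12.25, 18.00, 12.75, 9.50, 6.25, 0.00 m³/s.
ΣQ_DR = 67.00 m³/s.
With Δt = 3 h = 10800 s, V = ΣQ_DR · Δt = 67.00 × 10800 = 7.24 × 10^5 m³.

V ≈ 7.24 × 10^5 m³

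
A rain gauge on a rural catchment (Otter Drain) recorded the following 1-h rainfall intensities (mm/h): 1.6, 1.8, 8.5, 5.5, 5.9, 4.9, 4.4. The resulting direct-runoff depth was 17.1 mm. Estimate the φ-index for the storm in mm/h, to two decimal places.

φ ≈ 2.42 mm/h

Only the 5 blocks with intensity above φ contribute runoff: 8.5, 5.5, 5.9, 4.9, 4.4 mm/h.
Σ(I−φ)·Δt = d  ⇒  (8.5+5.5+5.9+4.9+4.4 − 5φ)·1 = 17.1
φ = (29.20 − 17.1/1) / 5 = 2.42 mm/h.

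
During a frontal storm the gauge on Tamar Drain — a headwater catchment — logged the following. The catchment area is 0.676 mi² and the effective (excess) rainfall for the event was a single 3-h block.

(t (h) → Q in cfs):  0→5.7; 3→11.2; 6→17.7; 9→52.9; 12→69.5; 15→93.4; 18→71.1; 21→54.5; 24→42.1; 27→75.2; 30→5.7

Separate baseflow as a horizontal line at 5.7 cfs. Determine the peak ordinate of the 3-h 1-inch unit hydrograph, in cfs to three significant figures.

U_p ≈ 29.2 cfs

Direct runoff: 0.0, 5.5, 12.0, 47.2, 63.8, 87.7, 65.4, 48.8, 36.4, 69.5, 0.0 cfs; ΣQ_DR = 436.3 cfs, peak = 87.7 cfs.
Runoff depth d = ΣQ_DR·Δt / A = 436.3 × 10800 / (0.676 mi²) = 3.000 in.
The 1-inch UH is the DRH scaled by (1 in)/d, so U_p = 87.7 × 1/3.000 = 29.2 cfs.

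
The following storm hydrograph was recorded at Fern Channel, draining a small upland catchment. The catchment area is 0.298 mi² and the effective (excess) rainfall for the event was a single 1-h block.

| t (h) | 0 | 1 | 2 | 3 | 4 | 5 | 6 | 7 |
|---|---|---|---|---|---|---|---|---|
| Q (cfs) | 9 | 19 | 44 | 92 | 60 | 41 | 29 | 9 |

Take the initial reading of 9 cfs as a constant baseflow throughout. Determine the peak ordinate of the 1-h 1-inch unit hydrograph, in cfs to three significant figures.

U_p ≈ 69.1 cfs

Direct runoff: 0.0, 10.0, 35.0, 83.0, 51.0, 32.0, 20.0, 0.0 cfs; ΣQ_DR = 231.0 cfs, peak = 83.0 cfs.
Runoff depth d = ΣQ_DR·Δt / A = 231.0 × 3600 / (0.298 mi²) = 1.201 in.
The 1-inch UH is the DRH scaled by (1 in)/d, so U_p = 83.0 × 1/1.201 = 69.1 cfs.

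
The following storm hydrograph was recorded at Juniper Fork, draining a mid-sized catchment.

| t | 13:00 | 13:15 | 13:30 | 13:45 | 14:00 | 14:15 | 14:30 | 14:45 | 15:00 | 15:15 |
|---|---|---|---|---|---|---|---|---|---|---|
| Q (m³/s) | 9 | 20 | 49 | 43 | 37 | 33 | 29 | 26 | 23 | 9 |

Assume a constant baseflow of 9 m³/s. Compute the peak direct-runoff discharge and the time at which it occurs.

Subtracting baseflow gives direct-runoff ordinates: 0.0, 11.0, 40.0, 34.0, 28.0, 24.0, 20.0, 17.0, 14.0, 0.0 m³/s.
The maximum is 40.0 m³/s, occurring at the reading for t = 13:30.

Q_p = 40.0 m³/s at t = 13:30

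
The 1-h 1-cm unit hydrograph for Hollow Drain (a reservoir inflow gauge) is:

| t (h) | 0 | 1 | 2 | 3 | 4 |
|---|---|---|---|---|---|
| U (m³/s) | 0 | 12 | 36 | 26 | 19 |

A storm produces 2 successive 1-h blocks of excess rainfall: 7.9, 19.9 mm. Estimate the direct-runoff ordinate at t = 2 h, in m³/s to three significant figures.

Q ≈ 52.3 m³/s

By discrete convolution, Q_j = Σ (P_i / 10 mm) · U_{j−i}.
At t = 2 h (j=2): Q = (7.9/10)·36 + (19.9/10)·12 = 52.3 m³/s.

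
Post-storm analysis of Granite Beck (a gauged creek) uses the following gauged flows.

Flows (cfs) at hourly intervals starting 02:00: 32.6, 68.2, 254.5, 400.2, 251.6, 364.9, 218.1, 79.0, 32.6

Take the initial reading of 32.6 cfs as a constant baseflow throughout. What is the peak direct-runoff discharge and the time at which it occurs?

Q_p = 367.6 cfs at t = 05:00

Subtracting baseflow gives direct-runoff ordinates: 0.0, 35.6, 221.9, 367.6, 219.0, 332.3, 185.5, 46.4, 0.0 cfs.
The maximum is 367.6 cfs, occurring at the reading for t = 05:00.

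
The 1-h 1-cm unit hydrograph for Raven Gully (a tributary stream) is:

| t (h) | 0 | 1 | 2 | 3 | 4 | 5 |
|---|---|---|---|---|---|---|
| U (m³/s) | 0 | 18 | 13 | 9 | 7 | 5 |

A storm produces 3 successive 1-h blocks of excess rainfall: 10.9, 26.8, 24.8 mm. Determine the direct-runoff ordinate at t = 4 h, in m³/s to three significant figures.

Q ≈ 64.0 m³/s

By discrete convolution, Q_j = Σ (P_i / 10 mm) · U_{j−i}.
At t = 4 h (j=4): Q = (10.9/10)·7 + (26.8/10)·9 + (24.8/10)·13 = 64.0 m³/s.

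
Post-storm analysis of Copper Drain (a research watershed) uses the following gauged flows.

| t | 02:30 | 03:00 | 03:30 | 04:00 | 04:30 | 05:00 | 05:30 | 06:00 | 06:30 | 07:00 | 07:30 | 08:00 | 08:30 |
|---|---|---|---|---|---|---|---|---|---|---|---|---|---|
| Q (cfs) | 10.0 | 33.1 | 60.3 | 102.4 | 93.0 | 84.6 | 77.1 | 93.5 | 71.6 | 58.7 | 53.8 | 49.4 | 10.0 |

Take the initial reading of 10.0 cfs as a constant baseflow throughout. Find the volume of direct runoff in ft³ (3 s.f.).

Direct-runoff ordinates (Q − Q_b): 0.0, 23.1, 50.3, 92.4, 83.0, 74.6, 67.1, 83.5, 61.6, 48.7, 43.8, 39.4, 0.0 cfs.
ΣQ_DR = 667.5 cfs.
With Δt = 0.5 h = 1800 s, V = ΣQ_DR · Δt = 667.5 × 1800 = 1.20 × 10^6 ft³.

V ≈ 1.20 × 10^6 ft³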